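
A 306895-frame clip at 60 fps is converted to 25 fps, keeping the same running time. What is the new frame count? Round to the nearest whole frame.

Frames at target rate = 306895 × (25) / (60) = 1534475/12 ≈ 127872.917.
Nearest whole frame: 127873.

127873 frames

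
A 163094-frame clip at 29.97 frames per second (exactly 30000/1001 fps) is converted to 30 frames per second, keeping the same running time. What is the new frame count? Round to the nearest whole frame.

Frames at target rate = 163094 × (30) / (30000/1001) = 81628547/500 ≈ 163257.094.
Nearest whole frame: 163257.

163257 frames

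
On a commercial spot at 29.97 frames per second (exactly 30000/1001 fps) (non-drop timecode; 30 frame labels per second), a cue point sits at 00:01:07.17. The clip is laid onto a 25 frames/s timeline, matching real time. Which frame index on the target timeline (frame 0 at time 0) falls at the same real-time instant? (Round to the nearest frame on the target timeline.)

Source frame index: (0×3600 + 1×60 + 7) × 30 + 17 = 2027.
Real time: 2027 / (30000/1001) = 2029027/30000 s.
Target frame: (2029027/30000) × (25) = 2029027/1200 ≈ 1690.856 → 1691.

frame 1691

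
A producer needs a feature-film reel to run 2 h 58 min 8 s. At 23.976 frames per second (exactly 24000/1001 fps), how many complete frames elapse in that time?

2 h 58 min 8 s = 10688 s.
Frames = 10688 × 24000/1001 = 256512000/1001 ≈ 256255.7443.
Complete frames: 256255.

256255 frames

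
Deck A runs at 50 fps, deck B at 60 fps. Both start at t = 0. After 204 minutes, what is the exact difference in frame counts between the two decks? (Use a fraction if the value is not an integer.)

204 min = 12240 s.
A emits 50 × 12240 = 612000 frames; B emits 60 × 12240 = 734400.
Difference = 122400 frames; B is ahead of A.

122400 frames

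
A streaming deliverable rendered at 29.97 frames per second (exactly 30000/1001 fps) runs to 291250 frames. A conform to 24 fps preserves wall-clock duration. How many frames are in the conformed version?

233233 frames

Target frames = source frames × (target rate / source rate) = 291250 × (24)/(30000/1001) = 291250 × 1001/1250 = 233233.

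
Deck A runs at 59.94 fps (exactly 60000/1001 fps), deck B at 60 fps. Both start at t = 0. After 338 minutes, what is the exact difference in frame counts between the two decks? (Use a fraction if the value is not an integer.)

338 min = 20280 s.
A emits 60000/1001 × 20280 = 93600000/77 frames; B emits 60 × 20280 = 1216800.
Difference = 93600/77 frames (≈ 1215.5844); B is ahead of A.

93600/77 frames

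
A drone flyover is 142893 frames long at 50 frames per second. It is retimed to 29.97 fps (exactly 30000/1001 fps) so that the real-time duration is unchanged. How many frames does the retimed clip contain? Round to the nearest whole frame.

85650 frames

Frames at target rate = 142893 × (30000/1001) / (50) = 85735800/1001 ≈ 85650.150.
Nearest whole frame: 85650.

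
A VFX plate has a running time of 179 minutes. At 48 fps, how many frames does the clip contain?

179 min = 10740 s.
Frames = 10740 × 48 = 515520.

515520 frames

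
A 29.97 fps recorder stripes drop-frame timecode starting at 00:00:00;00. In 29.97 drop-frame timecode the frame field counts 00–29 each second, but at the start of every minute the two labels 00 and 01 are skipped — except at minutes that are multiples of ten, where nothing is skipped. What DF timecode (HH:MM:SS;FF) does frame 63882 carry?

Each 10-minute DF block holds 10 × 60 × 30 − 9 × 2 = 17982 frames. 63882 ÷ 17982 → 3 full blocks, remainder 9936.
Within the partial block the first minute is 1800 frames and each further minute 1798, so 5 further minute boundaries passed. Total skipped labels = 18 × 3 + 2 × 5 = 64.
Non-drop label index = 63882 + 64 = 63946; at 30 labels/s that is 00:35:31:16, i.e. DF 00:35:31;16.

00:35:31;16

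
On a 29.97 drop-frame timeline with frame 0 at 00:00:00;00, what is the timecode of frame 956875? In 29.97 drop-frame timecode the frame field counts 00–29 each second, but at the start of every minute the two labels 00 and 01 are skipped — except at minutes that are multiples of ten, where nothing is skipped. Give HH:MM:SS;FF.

Ten DF minutes hold 17982 frames, so frame 956875 lies in block 53 (frames 953046–971027) with 3829 frames into that block.
The block's first minute is 1800 frames and the rest 1798 each; 3829 frames reaches minute 2, so 53 × 18 + 2 × 2 = 958 labels have been skipped so far.
Adding those back, label number 956875 + 958 = 957833 at 30 labels/s is 31927 s + 23 f = 8 h 52 min 7 s frame 23, i.e. 08:52:07;23.

08:52:07;23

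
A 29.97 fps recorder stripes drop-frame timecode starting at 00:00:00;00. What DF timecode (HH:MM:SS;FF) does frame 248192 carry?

Each 10-minute DF block holds 10 × 60 × 30 − 9 × 2 = 17982 frames. 248192 ÷ 17982 → 13 full blocks, remainder 14426.
Within the partial block the first minute is 1800 frames and each further minute 1798, so 8 further minute boundaries passed. Total skipped labels = 18 × 13 + 2 × 8 = 250.
Non-drop label index = 248192 + 250 = 248442; at 30 labels/s that is 02:18:01:12, i.e. DF 02:18:01;12.

02:18:01;12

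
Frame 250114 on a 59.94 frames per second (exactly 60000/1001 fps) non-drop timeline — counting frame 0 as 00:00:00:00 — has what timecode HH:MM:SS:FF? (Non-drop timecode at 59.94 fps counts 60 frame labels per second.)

01:09:28:34

250114 ÷ 60 = 4168 full seconds, remainder 34 frames.
4168 s = 1 h 9 min 28 s.
Timecode: 01:09:28:34.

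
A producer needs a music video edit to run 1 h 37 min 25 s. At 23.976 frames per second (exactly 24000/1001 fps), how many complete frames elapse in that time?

140139 frames

1 h 37 min 25 s = 5845 s.
Frames = 5845 × 24000/1001 = 20040000/143 ≈ 140139.8601.
Complete frames: 140139.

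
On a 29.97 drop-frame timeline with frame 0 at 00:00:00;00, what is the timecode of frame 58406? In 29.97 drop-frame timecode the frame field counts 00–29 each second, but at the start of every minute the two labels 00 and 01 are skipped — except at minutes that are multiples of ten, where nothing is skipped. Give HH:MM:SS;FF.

00:32:28;24

Ten DF minutes hold 17982 frames, so frame 58406 lies in block 3 (frames 53946–71927) with 4460 frames into that block.
The block's first minute is 1800 frames and the rest 1798 each; 4460 frames reaches minute 2, so 3 × 18 + 2 × 2 = 58 labels have been skipped so far.
Adding those back, label number 58406 + 58 = 58464 at 30 labels/s is 1948 s + 24 f = 0 h 32 min 28 s frame 24, i.e. 00:32:28;24.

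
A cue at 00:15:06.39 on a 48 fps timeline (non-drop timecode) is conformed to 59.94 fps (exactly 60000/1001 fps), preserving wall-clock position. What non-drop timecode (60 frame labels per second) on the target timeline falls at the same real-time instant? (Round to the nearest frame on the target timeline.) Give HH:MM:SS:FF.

Source frame index: (0×3600 + 15×60 + 6) × 48 + 39 = 43527.
Real time: 43527 / (48) = 14509/16 s.
Target frame: (14509/16) × (60000/1001) = 4946250/91 ≈ 54354.396 → 54354.
At 60 labels/s: frame 54354 → 00:15:05:54.

00:15:05:54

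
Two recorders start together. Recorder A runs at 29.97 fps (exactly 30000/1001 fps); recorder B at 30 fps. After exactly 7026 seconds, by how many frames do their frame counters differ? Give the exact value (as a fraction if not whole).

210780/1001 frames

A emits 30000/1001 × 7026 = 210780000/1001 frames; B emits 30 × 7026 = 210780.
Difference = 210780/1001 frames (≈ 210.5694); B is ahead of A.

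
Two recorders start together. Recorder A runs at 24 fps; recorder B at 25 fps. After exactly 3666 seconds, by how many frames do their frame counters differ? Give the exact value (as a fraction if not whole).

A emits 24 × 3666 = 87984 frames; B emits 25 × 3666 = 91650.
Difference = 3666 frames; B is ahead of A.

3666 frames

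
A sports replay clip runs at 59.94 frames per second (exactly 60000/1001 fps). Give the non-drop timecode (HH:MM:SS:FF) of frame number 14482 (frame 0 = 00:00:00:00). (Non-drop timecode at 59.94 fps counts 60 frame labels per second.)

00:04:01:22

14482 ÷ 60 = 241 full seconds, remainder 22 frames.
241 s = 0 h 4 min 1 s.
Timecode: 00:04:01:22.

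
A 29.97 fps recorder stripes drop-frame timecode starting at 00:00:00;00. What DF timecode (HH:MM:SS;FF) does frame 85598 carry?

00:47:36;04

Ten DF minutes hold 17982 frames, so frame 85598 lies in block 4 (frames 71928–89909) with 13670 frames into that block.
The block's first minute is 1800 frames and the rest 1798 each; 13670 frames reaches minute 7, so 4 × 18 + 7 × 2 = 86 labels have been skipped so far.
Adding those back, label number 85598 + 86 = 85684 at 30 labels/s is 2856 s + 4 f = 0 h 47 min 36 s frame 4, i.e. 00:47:36;04.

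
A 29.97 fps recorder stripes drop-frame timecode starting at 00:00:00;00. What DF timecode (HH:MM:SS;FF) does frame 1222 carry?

Ten DF minutes hold 17982 frames, so frame 1222 lies in block 0 (frames 0–17981) with 1222 frames into that block.
The block's first minute is 1800 frames and the rest 1798 each; 1222 frames reaches minute 0, so 0 × 18 + 0 × 2 = 0 labels have been skipped so far.
Adding those back, label number 1222 + 0 = 1222 at 30 labels/s is 40 s + 22 f = 0 h 0 min 40 s frame 22, i.e. 00:00:40;22.

00:00:40;22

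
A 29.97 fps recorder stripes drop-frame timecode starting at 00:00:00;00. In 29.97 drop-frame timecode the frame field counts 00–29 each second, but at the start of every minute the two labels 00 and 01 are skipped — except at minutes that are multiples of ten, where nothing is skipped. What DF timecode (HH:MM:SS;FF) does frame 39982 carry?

00:22:14;02

Ten DF minutes hold 17982 frames, so frame 39982 lies in block 2 (frames 35964–53945) with 4018 frames into that block.
The block's first minute is 1800 frames and the rest 1798 each; 4018 frames reaches minute 2, so 2 × 18 + 2 × 2 = 40 labels have been skipped so far.
Adding those back, label number 39982 + 40 = 40022 at 30 labels/s is 1334 s + 2 f = 0 h 22 min 14 s frame 2, i.e. 00:22:14;02.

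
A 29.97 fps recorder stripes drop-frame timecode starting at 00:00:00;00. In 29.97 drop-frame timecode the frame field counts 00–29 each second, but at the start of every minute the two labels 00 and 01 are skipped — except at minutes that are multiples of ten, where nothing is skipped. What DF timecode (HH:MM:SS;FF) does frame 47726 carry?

00:26:32;14

Each 10-minute DF block holds 10 × 60 × 30 − 9 × 2 = 17982 frames. 47726 ÷ 17982 → 2 full blocks, remainder 11762.
Within the partial block the first minute is 1800 frames and each further minute 1798, so 6 further minute boundaries passed. Total skipped labels = 18 × 2 + 2 × 6 = 48.
Non-drop label index = 47726 + 48 = 47774; at 30 labels/s that is 00:26:32:14, i.e. DF 00:26:32;14.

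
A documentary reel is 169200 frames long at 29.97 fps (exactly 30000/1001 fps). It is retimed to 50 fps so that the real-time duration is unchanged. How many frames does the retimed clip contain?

282282 frames

Target frames = source frames × (target rate / source rate) = 169200 × (50)/(30000/1001) = 169200 × 1001/600 = 282282.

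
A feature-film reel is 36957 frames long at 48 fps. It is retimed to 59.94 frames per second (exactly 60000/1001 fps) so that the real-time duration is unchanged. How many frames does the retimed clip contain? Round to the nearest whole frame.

46150 frames

Frames at target rate = 36957 × (60000/1001) / (48) = 46196250/1001 ≈ 46150.100.
Nearest whole frame: 46150.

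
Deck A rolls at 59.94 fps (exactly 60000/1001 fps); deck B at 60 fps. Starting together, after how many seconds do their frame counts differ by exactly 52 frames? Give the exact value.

The gap grows by |60 − 60000/1001| = 60/1001 frames per second.
Time for a 52-frame gap: 52 ÷ (60/1001) = 13013/15 s.

13013/15 seconds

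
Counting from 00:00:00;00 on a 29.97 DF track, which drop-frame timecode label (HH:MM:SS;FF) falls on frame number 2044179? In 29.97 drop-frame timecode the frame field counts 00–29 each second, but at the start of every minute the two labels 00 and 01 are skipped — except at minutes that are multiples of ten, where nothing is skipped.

Ten DF minutes hold 17982 frames, so frame 2044179 lies in block 113 (frames 2031966–2049947) with 12213 frames into that block.
The block's first minute is 1800 frames and the rest 1798 each; 12213 frames reaches minute 6, so 113 × 18 + 6 × 2 = 2046 labels have been skipped so far.
Adding those back, label number 2044179 + 2046 = 2046225 at 30 labels/s is 68207 s + 15 f = 18 h 56 min 47 s frame 15, i.e. 18:56:47;15.

18:56:47;15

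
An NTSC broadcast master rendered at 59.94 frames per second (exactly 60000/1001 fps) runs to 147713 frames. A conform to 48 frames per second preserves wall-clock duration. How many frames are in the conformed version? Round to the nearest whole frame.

118289 frames

Frames at target rate = 147713 × (48) / (60000/1001) = 147860713/1250 ≈ 118288.570.
Nearest whole frame: 118289.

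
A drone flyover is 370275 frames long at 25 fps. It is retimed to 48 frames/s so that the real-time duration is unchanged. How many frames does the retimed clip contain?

710928 frames

Target frames = source frames × (target rate / source rate) = 370275 × (48)/(25) = 370275 × 48/25 = 710928.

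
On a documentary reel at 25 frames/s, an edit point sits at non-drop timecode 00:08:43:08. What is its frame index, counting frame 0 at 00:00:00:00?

Total seconds to the label: (0 × 3600 + 8 × 60 + 43) = 523.
Frame index = 523 × 25 + 8 = 13083.

frame 13083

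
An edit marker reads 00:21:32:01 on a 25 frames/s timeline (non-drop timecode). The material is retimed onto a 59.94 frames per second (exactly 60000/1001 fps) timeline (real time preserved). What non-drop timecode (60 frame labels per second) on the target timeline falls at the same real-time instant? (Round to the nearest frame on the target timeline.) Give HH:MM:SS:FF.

00:21:30:45

Source frame index: (0×3600 + 21×60 + 32) × 25 + 1 = 32301.
Real time: 32301 / (25) = 32301/25 s.
Target frame: (32301/25) × (60000/1001) = 77522400/1001 ≈ 77444.955 → 77445.
At 60 labels/s: frame 77445 → 00:21:30:45.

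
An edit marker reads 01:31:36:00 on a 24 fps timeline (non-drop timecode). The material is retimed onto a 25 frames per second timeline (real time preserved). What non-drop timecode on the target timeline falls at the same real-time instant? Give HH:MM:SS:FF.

01:31:36:00

Source frame index: (1×3600 + 31×60 + 36) × 24 + 0 = 131904.
Real time: 131904 / (24) = 5496 s.
Target frame: (5496) × (25) = 137400.
At 25 labels/s: frame 137400 → 01:31:36:00.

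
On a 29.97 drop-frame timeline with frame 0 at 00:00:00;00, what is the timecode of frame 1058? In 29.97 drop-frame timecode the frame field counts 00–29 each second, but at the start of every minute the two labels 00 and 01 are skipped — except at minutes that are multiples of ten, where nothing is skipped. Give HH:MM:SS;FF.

Ten DF minutes hold 17982 frames, so frame 1058 lies in block 0 (frames 0–17981) with 1058 frames into that block.
The block's first minute is 1800 frames and the rest 1798 each; 1058 frames reaches minute 0, so 0 × 18 + 0 × 2 = 0 labels have been skipped so far.
Adding those back, label number 1058 + 0 = 1058 at 30 labels/s is 35 s + 8 f = 0 h 0 min 35 s frame 8, i.e. 00:00:35;08.

00:00:35;08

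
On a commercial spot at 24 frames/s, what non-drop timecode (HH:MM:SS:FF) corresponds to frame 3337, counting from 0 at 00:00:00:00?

3337 ÷ 24 = 139 full seconds, remainder 1 frame.
139 s = 0 h 2 min 19 s.
Timecode: 00:02:19:01.

00:02:19:01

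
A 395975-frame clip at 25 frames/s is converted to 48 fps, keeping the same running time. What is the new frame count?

Target frames = source frames × (target rate / source rate) = 395975 × (48)/(25) = 395975 × 48/25 = 760272.

760272 frames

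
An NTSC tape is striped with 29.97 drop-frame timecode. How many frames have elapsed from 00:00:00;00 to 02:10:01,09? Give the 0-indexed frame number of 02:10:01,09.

233805

As if non-drop at 30 labels/s: (2 × 3600 + 10 × 60 + 1) × 30 + 9 = 234039.
Minute boundaries passed: 130; those not divisible by 10: 130 − 13 = 117; dropped labels = 2 × 117 = 234.
Actual frame index = 234039 − 234 = 233805.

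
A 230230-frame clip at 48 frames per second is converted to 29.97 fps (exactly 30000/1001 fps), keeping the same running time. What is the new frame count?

143750 frames

Target frames = source frames × (target rate / source rate) = 230230 × (30000/1001)/(48) = 230230 × 625/1001 = 143750.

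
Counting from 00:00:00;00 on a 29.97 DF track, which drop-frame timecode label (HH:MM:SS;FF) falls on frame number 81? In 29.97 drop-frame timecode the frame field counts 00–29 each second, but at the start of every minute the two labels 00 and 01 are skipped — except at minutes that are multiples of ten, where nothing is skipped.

Each 10-minute DF block holds 10 × 60 × 30 − 9 × 2 = 17982 frames. 81 ÷ 17982 → 0 full blocks, remainder 81.
Within the partial block the first minute is 1800 frames and each further minute 1798, so 0 further minute boundaries passed. Total skipped labels = 18 × 0 + 2 × 0 = 0.
Non-drop label index = 81 + 0 = 81; at 30 labels/s that is 00:00:02:21, i.e. DF 00:00:02;21.

00:00:02;21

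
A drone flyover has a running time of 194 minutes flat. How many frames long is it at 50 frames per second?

582000 frames

194 min = 11640 s.
Frames = 11640 × 50 = 582000.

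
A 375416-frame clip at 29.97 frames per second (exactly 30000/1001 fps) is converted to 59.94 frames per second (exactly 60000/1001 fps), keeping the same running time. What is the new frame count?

Frames at target rate = 375416 × (60000/1001) / (30000/1001) = 750832.

750832 frames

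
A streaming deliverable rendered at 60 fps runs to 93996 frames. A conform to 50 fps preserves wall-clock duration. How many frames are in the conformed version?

78330 frames

Target frames = source frames × (target rate / source rate) = 93996 × (50)/(60) = 93996 × 5/6 = 78330.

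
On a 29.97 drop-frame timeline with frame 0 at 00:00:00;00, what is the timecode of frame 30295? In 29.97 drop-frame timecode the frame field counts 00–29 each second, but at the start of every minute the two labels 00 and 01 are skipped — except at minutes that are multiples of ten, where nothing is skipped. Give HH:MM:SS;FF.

00:16:50;25

Ten DF minutes hold 17982 frames, so frame 30295 lies in block 1 (frames 17982–35963) with 12313 frames into that block.
The block's first minute is 1800 frames and the rest 1798 each; 12313 frames reaches minute 6, so 1 × 18 + 6 × 2 = 30 labels have been skipped so far.
Adding those back, label number 30295 + 30 = 30325 at 30 labels/s is 1010 s + 25 f = 0 h 16 min 50 s frame 25, i.e. 00:16:50;25.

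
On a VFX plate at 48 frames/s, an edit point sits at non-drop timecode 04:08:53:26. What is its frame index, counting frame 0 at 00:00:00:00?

716810

Total seconds to the label: (4 × 3600 + 8 × 60 + 53) = 14933.
Frame index = 14933 × 48 + 26 = 716810.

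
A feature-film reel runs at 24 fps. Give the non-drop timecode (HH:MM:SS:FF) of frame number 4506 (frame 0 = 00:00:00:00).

4506 ÷ 24 = 187 full seconds, remainder 18 frames.
187 s = 0 h 3 min 7 s.
Timecode: 00:03:07:18.

00:03:07:18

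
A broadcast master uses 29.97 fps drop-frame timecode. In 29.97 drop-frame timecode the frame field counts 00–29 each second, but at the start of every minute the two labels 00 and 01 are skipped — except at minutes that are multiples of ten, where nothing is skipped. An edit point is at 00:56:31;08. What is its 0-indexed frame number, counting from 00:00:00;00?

101636

As if non-drop at 30 labels/s: (0 × 3600 + 56 × 60 + 31) × 30 + 8 = 101738.
Minute boundaries passed: 56; those not divisible by 10: 56 − 5 = 51; dropped labels = 2 × 51 = 102.
Actual frame index = 101738 − 102 = 101636.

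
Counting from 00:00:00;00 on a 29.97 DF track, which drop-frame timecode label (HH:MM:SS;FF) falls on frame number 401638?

03:43:21;10

Ten DF minutes hold 17982 frames, so frame 401638 lies in block 22 (frames 395604–413585) with 6034 frames into that block.
The block's first minute is 1800 frames and the rest 1798 each; 6034 frames reaches minute 3, so 22 × 18 + 3 × 2 = 402 labels have been skipped so far.
Adding those back, label number 401638 + 402 = 402040 at 30 labels/s is 13401 s + 10 f = 3 h 43 min 21 s frame 10, i.e. 03:43:21;10.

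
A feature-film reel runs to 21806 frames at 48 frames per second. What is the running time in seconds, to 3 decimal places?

Running time = 21806 × 1/48 = 10903/24 s ≈ 454.292 s.

454.292 seconds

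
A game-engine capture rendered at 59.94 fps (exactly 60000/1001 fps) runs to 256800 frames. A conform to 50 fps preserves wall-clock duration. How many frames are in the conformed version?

214214 frames

Target frames = source frames × (target rate / source rate) = 256800 × (50)/(60000/1001) = 256800 × 1001/1200 = 214214.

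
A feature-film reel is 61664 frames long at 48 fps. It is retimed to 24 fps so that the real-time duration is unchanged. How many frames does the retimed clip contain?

Target frames = source frames × (target rate / source rate) = 61664 × (24)/(48) = 61664 × 1/2 = 30832.

30832 frames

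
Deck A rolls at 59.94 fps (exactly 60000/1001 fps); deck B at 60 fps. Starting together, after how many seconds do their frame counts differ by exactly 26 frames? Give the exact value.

13013/30 seconds

The gap grows by |60 − 60000/1001| = 60/1001 frames per second.
Time for a 26-frame gap: 26 ÷ (60/1001) = 13013/30 s.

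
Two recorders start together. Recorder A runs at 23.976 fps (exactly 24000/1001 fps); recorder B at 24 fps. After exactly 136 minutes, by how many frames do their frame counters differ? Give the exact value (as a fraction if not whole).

136 min = 8160 s.
A emits 24000/1001 × 8160 = 195840000/1001 frames; B emits 24 × 8160 = 195840.
Difference = 195840/1001 frames (≈ 195.6444); B is ahead of A.

195840/1001 frames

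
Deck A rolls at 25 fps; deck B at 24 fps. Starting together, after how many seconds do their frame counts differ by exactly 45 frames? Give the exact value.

45 seconds

The gap grows by |24 − 25| = 1 frame per second.
Time for a 45-frame gap: 45 ÷ (1) = 45 s.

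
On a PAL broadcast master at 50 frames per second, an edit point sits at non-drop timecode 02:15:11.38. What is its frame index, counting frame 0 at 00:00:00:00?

Total seconds to the label: (2 × 3600 + 15 × 60 + 11) = 8111.
Frame index = 8111 × 50 + 38 = 405588.

405588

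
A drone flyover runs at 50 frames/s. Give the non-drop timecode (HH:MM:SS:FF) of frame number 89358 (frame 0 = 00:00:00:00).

89358 ÷ 50 = 1787 full seconds, remainder 8 frames.
1787 s = 0 h 29 min 47 s.
Timecode: 00:29:47:08.

00:29:47:08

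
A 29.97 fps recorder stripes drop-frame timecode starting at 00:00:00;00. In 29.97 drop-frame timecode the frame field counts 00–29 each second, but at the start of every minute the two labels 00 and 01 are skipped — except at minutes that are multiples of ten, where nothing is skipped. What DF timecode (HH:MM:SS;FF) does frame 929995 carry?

08:37:10;27

Each 10-minute DF block holds 10 × 60 × 30 − 9 × 2 = 17982 frames. 929995 ÷ 17982 → 51 full blocks, remainder 12913.
Within the partial block the first minute is 1800 frames and each further minute 1798, so 7 further minute boundaries passed. Total skipped labels = 18 × 51 + 2 × 7 = 932.
Non-drop label index = 929995 + 932 = 930927; at 30 labels/s that is 08:37:10:27, i.e. DF 08:37:10;27.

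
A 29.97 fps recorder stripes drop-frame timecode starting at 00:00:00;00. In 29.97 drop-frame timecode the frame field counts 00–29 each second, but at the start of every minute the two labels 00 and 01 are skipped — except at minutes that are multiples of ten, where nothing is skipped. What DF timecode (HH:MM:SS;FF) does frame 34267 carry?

Ten DF minutes hold 17982 frames, so frame 34267 lies in block 1 (frames 17982–35963) with 16285 frames into that block.
The block's first minute is 1800 frames and the rest 1798 each; 16285 frames reaches minute 9, so 1 × 18 + 9 × 2 = 36 labels have been skipped so far.
Adding those back, label number 34267 + 36 = 34303 at 30 labels/s is 1143 s + 13 f = 0 h 19 min 3 s frame 13, i.e. 00:19:03;13.

00:19:03;13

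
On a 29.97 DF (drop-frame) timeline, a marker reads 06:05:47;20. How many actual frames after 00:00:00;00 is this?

Complete 10-minute blocks: 36, each 17982 frames → 647352.
Remaining 5 whole minutes in the current block: 1800 + 4 × 1798 = 8992 frames.
Within the current minute: 47 × 30 + 20 − 2 = 1428 (labels ;00/;01 skipped at this minute). Total = 647352 + 8992 + 1428 = 657772.

657772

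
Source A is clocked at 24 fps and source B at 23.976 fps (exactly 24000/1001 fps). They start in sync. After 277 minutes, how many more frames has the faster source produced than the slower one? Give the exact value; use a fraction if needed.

398880/1001 frames

277 min = 16620 s.
A emits 24 × 16620 = 398880 frames; B emits 24000/1001 × 16620 = 398880000/1001.
Difference = 398880/1001 frames (≈ 398.4815); B is behind A.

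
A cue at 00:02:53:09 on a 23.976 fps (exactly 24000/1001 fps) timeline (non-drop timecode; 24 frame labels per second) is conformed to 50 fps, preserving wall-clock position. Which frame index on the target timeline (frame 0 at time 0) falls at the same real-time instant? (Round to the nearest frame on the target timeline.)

frame 8677

Source frame index: (0×3600 + 2×60 + 53) × 24 + 9 = 4161.
Real time: 4161 / (24000/1001) = 1388387/8000 s.
Target frame: (1388387/8000) × (50) = 1388387/160 ≈ 8677.419 → 8677.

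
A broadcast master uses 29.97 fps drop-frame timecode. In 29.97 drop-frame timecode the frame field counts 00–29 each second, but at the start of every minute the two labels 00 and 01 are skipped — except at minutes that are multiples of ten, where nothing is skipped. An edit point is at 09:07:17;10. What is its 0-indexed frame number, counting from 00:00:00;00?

Complete 10-minute blocks: 54, each 17982 frames → 971028.
Remaining 7 whole minutes in the current block: 1800 + 6 × 1798 = 12588 frames.
Within the current minute: 17 × 30 + 10 − 2 = 518 (labels ;00/;01 skipped at this minute). Total = 971028 + 12588 + 518 = 984134.

984134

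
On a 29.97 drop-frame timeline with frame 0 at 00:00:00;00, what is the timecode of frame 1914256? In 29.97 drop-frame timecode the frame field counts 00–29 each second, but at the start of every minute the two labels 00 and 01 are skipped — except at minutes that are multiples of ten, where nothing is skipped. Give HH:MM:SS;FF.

Each 10-minute DF block holds 10 × 60 × 30 − 9 × 2 = 17982 frames. 1914256 ÷ 17982 → 106 full blocks, remainder 8164.
Within the partial block the first minute is 1800 frames and each further minute 1798, so 4 further minute boundaries passed. Total skipped labels = 18 × 106 + 2 × 4 = 1916.
Non-drop label index = 1914256 + 1916 = 1916172; at 30 labels/s that is 17:44:32:12, i.e. DF 17:44:32;12.

17:44:32;12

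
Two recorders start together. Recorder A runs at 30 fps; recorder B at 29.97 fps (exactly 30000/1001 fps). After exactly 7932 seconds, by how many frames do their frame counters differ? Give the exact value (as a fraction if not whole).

237960/1001 frames

A emits 30 × 7932 = 237960 frames; B emits 30000/1001 × 7932 = 237960000/1001.
Difference = 237960/1001 frames (≈ 237.7223); B is behind A.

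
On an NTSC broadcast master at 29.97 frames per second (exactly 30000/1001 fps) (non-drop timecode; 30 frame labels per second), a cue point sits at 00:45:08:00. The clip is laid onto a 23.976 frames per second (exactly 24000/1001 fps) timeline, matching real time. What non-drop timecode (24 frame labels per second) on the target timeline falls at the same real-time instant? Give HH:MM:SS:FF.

00:45:08:00

Source frame index: (0×3600 + 45×60 + 8) × 30 + 0 = 81240.
Real time: 81240 / (30000/1001) = 677677/250 s.
Target frame: (677677/250) × (24000/1001) = 64992.
At 24 labels/s: frame 64992 → 00:45:08:00.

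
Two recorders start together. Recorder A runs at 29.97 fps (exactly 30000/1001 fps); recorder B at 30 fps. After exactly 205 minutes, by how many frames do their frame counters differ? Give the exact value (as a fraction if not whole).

205 min = 12300 s.
A emits 30000/1001 × 12300 = 369000000/1001 frames; B emits 30 × 12300 = 369000.
Difference = 369000/1001 frames (≈ 368.6314); B is ahead of A.

369000/1001 frames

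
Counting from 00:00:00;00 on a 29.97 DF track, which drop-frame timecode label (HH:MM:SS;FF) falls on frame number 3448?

00:01:55;00

Ten DF minutes hold 17982 frames, so frame 3448 lies in block 0 (frames 0–17981) with 3448 frames into that block.
The block's first minute is 1800 frames and the rest 1798 each; 3448 frames reaches minute 1, so 0 × 18 + 1 × 2 = 2 labels have been skipped so far.
Adding those back, label number 3448 + 2 = 3450 at 30 labels/s is 115 s + 0 f = 0 h 1 min 55 s frame 0, i.e. 00:01:55;00.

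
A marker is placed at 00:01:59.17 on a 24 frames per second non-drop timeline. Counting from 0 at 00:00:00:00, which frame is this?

2873

Total seconds to the label: (0 × 3600 + 1 × 60 + 59) = 119.
Frame index = 119 × 24 + 17 = 2873.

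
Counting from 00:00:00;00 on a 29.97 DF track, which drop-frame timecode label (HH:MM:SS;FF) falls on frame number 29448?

00:16:22;18

Ten DF minutes hold 17982 frames, so frame 29448 lies in block 1 (frames 17982–35963) with 11466 frames into that block.
The block's first minute is 1800 frames and the rest 1798 each; 11466 frames reaches minute 6, so 1 × 18 + 6 × 2 = 30 labels have been skipped so far.
Adding those back, label number 29448 + 30 = 29478 at 30 labels/s is 982 s + 18 f = 0 h 16 min 22 s frame 18, i.e. 00:16:22;18.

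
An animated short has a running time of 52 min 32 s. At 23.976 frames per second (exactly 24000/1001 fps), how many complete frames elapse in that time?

75572 frames

52 min 32 s = 3152 s.
Frames = 3152 × 24000/1001 = 75648000/1001 ≈ 75572.4276.
Complete frames: 75572.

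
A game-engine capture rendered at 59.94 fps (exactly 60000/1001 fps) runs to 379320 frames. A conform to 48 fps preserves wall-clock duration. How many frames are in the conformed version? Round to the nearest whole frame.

Frames at target rate = 379320 × (48) / (60000/1001) = 37969932/125 ≈ 303759.456.
Nearest whole frame: 303759.

303759 frames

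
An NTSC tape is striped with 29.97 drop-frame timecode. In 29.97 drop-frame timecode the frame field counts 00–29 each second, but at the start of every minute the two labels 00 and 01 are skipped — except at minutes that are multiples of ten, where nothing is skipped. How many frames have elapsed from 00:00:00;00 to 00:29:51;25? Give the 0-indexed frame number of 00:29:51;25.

Complete 10-minute blocks: 2, each 17982 frames → 35964.
Remaining 9 whole minutes in the current block: 1800 + 8 × 1798 = 16184 frames.
Within the current minute: 51 × 30 + 25 − 2 = 1553 (labels ;00/;01 skipped at this minute). Total = 35964 + 16184 + 1553 = 53701.

53701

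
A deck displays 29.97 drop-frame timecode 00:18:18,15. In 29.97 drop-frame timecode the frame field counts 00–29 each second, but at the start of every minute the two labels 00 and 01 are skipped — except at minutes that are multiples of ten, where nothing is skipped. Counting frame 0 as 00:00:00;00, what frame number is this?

32921

Complete 10-minute blocks: 1, each 17982 frames → 17982.
Remaining 8 whole minutes in the current block: 1800 + 7 × 1798 = 14386 frames.
Within the current minute: 18 × 30 + 15 − 2 = 553 (labels ;00/;01 skipped at this minute). Total = 17982 + 14386 + 553 = 32921.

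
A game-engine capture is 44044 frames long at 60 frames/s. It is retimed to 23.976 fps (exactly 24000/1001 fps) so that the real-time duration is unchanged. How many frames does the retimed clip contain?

17600 frames

Target frames = source frames × (target rate / source rate) = 44044 × (24000/1001)/(60) = 44044 × 400/1001 = 17600.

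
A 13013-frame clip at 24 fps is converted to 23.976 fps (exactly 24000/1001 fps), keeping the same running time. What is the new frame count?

13000 frames

Target frames = source frames × (target rate / source rate) = 13013 × (24000/1001)/(24) = 13013 × 1000/1001 = 13000.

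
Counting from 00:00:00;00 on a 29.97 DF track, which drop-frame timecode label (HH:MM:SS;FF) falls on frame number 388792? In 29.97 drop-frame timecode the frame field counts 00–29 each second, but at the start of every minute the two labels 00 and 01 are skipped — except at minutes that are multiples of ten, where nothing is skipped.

Ten DF minutes hold 17982 frames, so frame 388792 lies in block 21 (frames 377622–395603) with 11170 frames into that block.
The block's first minute is 1800 frames and the rest 1798 each; 11170 frames reaches minute 6, so 21 × 18 + 6 × 2 = 390 labels have been skipped so far.
Adding those back, label number 388792 + 390 = 389182 at 30 labels/s is 12972 s + 22 f = 3 h 36 min 12 s frame 22, i.e. 03:36:12;22.

03:36:12;22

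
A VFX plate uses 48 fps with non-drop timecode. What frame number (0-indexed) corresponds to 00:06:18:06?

Total seconds to the label: (0 × 3600 + 6 × 60 + 18) = 378.
Frame index = 378 × 48 + 6 = 18150.

18150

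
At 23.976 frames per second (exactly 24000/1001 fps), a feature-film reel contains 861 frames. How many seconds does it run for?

35.910875 seconds

Running time = 861 / (24000/1001) = 35.910875 s.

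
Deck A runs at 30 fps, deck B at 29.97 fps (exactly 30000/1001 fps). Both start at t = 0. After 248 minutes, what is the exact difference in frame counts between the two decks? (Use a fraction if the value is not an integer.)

248 min = 14880 s.
A emits 30 × 14880 = 446400 frames; B emits 30000/1001 × 14880 = 446400000/1001.
Difference = 446400/1001 frames (≈ 445.9540); B is behind A.

446400/1001 frames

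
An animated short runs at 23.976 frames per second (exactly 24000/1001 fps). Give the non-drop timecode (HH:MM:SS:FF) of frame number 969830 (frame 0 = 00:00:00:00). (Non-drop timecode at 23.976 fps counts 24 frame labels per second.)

11:13:29:14

969830 ÷ 24 = 40409 full seconds, remainder 14 frames.
40409 s = 11 h 13 min 29 s.
Timecode: 11:13:29:14.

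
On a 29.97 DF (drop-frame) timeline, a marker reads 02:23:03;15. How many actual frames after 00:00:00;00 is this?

257247

As if non-drop at 30 labels/s: (2 × 3600 + 23 × 60 + 3) × 30 + 15 = 257505.
Minute boundaries passed: 143; those not divisible by 10: 143 − 14 = 129; dropped labels = 2 × 129 = 258.
Actual frame index = 257505 − 258 = 257247.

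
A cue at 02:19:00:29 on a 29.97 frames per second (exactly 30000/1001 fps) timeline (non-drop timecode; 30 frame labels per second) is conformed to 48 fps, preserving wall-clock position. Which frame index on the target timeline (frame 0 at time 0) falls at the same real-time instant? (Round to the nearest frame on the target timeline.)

Source frame index: (2×3600 + 19×60 + 0) × 30 + 29 = 250229.
Real time: 250229 / (30000/1001) = 250479229/30000 s.
Target frame: (250479229/30000) × (48) = 250479229/625 ≈ 400766.766 → 400767.

frame 400767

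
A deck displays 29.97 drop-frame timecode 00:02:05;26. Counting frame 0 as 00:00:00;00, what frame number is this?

Complete 10-minute blocks: 0, each 17982 frames → 0.
Remaining 2 whole minutes in the current block: 1800 + 1 × 1798 = 3598 frames.
Within the current minute: 5 × 30 + 26 − 2 = 174 (labels ;00/;01 skipped at this minute). Total = 0 + 3598 + 174 = 3772.

3772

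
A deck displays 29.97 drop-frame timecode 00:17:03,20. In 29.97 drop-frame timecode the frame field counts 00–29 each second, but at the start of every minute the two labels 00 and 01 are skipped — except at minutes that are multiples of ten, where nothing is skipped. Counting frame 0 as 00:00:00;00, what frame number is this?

Complete 10-minute blocks: 1, each 17982 frames → 17982.
Remaining 7 whole minutes in the current block: 1800 + 6 × 1798 = 12588 frames.
Within the current minute: 3 × 30 + 20 − 2 = 108 (labels ;00/;01 skipped at this minute). Total = 17982 + 12588 + 108 = 30678.

30678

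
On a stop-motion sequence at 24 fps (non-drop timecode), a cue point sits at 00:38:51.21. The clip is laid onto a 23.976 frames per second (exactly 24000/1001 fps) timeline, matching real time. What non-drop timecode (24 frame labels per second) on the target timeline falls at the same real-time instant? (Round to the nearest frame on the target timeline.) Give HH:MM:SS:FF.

Source frame index: (0×3600 + 38×60 + 51) × 24 + 21 = 55965.
Real time: 55965 / (24) = 18655/8 s.
Target frame: (18655/8) × (24000/1001) = 615000/11 ≈ 55909.091 → 55909.
At 24 labels/s: frame 55909 → 00:38:49:13.

00:38:49:13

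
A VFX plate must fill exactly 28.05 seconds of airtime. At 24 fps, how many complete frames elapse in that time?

Frames = 28.05 × 24 = 3366/5 ≈ 673.2000.
Complete frames: 673.

673 frames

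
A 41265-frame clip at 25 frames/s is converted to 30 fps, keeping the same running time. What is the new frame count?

Frames at target rate = 41265 × (30) / (25) = 49518.

49518 frames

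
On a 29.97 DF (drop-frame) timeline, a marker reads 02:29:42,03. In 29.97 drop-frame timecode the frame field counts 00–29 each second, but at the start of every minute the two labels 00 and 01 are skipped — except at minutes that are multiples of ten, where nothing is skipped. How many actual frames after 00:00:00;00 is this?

Complete 10-minute blocks: 14, each 17982 frames → 251748.
Remaining 9 whole minutes in the current block: 1800 + 8 × 1798 = 16184 frames.
Within the current minute: 42 × 30 + 3 − 2 = 1261 (labels ;00/;01 skipped at this minute). Total = 251748 + 16184 + 1261 = 269193.

269193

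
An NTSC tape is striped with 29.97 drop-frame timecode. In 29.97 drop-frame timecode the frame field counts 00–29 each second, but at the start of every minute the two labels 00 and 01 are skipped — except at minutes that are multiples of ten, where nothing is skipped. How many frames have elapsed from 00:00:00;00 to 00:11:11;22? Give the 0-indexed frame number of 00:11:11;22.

Complete 10-minute blocks: 1, each 17982 frames → 17982.
Remaining 1 whole minute in the current block: 1800 + 0 × 1798 = 1800 frames.
Within the current minute: 11 × 30 + 22 − 2 = 350 (labels ;00/;01 skipped at this minute). Total = 17982 + 1800 + 350 = 20132.

20132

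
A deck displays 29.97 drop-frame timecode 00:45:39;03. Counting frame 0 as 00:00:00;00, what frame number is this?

As if non-drop at 30 labels/s: (0 × 3600 + 45 × 60 + 39) × 30 + 3 = 82173.
Minute boundaries passed: 45; those not divisible by 10: 45 − 4 = 41; dropped labels = 2 × 41 = 82.
Actual frame index = 82173 − 82 = 82091.

82091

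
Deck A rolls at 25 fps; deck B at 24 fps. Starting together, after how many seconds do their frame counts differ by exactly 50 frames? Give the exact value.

The gap grows by |24 − 25| = 1 frame per second.
Time for a 50-frame gap: 50 ÷ (1) = 50 s.

50 seconds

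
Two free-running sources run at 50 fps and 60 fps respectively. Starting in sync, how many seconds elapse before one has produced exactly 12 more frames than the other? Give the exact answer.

1.2 seconds

The gap grows by |60 − 50| = 10 frames per second.
Time for a 12-frame gap: 12 ÷ (10) = 1.2 s.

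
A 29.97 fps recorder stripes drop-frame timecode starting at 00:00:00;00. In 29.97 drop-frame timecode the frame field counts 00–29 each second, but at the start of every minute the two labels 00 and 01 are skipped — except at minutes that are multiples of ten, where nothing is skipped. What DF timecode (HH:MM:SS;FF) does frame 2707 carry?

Ten DF minutes hold 17982 frames, so frame 2707 lies in block 0 (frames 0–17981) with 2707 frames into that block.
The block's first minute is 1800 frames and the rest 1798 each; 2707 frames reaches minute 1, so 0 × 18 + 1 × 2 = 2 labels have been skipped so far.
Adding those back, label number 2707 + 2 = 2709 at 30 labels/s is 90 s + 9 f = 0 h 1 min 30 s frame 9, i.e. 00:01:30;09.

00:01:30;09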